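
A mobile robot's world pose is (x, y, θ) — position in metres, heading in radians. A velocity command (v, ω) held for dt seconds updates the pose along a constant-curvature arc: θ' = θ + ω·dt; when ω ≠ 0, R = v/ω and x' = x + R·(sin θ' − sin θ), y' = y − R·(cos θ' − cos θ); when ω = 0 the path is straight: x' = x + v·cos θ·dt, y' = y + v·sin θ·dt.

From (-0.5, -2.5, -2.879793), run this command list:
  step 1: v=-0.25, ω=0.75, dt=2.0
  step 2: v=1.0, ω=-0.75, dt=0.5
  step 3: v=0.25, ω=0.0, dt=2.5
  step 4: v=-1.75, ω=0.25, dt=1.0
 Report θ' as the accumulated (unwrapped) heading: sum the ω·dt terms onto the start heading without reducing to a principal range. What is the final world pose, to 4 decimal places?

(-0.2687, -1.4839, -1.5048)

step 1: θ'=-1.3798 (R=-0.3333) → pose (-0.2590, -2.1147, -1.3798)
step 2: θ'=-1.7548 (R=-1.3333) → pose (-0.2573, -2.6118, -1.7548)
step 3: θ'=-1.7548 (straight) → pose (-0.3716, -3.2263, -1.7548)
step 4: θ'=-1.5048 (R=-7.0000) → pose (-0.2687, -1.4839, -1.5048)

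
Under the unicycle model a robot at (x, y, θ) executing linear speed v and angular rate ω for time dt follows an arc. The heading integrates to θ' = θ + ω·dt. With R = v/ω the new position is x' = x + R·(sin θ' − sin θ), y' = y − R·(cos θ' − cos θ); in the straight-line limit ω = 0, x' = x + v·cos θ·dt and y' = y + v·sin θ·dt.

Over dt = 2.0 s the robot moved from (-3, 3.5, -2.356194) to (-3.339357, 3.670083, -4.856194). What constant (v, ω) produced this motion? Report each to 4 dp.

Δθ = -4.856194 − -2.356194 = -2.500000
ω = Δθ/dt = -2.500000/2.0 = -1.2500
R = Δx/(sin θ' − sin θ) = -0.2000
v = R·ω = -0.2000·-1.2500 = 0.2500

v = 0.2500, ω = -1.2500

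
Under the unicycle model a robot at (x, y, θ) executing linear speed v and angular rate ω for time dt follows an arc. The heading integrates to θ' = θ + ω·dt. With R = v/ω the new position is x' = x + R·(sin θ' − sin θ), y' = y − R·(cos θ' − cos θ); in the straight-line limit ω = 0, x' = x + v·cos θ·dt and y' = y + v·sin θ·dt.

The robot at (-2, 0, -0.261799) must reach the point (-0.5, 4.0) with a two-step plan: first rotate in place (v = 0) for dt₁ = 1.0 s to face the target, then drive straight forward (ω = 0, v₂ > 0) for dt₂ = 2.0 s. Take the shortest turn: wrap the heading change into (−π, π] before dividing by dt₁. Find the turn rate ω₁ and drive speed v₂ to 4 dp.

heading to target = atan2(4−0, -0.5−-2) = 1.2120
Δθ = wrap(1.2120 − -0.2618) = 1.4738; ω₁ = Δθ/dt₁ = 1.4738
distance = √((-0.5−-2)² + (4−0)²) = 4.2720; v₂ = distance/dt₂ = 2.1360

ω₁ = 1.4738, v₂ = 2.1360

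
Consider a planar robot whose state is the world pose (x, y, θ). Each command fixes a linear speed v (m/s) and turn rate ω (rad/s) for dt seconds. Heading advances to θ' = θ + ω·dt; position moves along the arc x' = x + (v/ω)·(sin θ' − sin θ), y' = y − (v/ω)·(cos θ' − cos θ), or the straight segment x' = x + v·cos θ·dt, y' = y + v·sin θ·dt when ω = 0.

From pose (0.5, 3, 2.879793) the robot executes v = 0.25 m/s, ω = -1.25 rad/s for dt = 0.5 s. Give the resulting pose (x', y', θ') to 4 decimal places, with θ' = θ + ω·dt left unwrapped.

(0.3968, 3.0668, 2.2548)

θ' = 2.8798 + -1.25·0.5 = 2.2548
R = v/ω = 0.25/-1.25 = -0.2000
x' = 0.5 + -0.2000·(sin 2.2548 − sin 2.8798) = 0.3968
y' = 3 − -0.2000·(cos 2.2548 − cos 2.8798) = 3.0668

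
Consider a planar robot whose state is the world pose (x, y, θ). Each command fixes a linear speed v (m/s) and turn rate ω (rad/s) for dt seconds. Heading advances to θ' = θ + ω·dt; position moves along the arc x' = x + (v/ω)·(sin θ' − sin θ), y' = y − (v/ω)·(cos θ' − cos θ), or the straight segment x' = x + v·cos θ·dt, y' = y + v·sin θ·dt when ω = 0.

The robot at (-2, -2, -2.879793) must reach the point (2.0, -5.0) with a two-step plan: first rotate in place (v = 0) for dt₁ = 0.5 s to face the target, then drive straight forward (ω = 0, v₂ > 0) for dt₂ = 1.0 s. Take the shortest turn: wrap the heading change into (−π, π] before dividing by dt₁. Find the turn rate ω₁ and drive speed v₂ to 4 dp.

heading to target = atan2(-5−-2, 2−-2) = -0.6435
Δθ = wrap(-0.6435 − -2.8798) = 2.2363; ω₁ = Δθ/dt₁ = 4.4726
distance = √((2−-2)² + (-5−-2)²) = 5.0000; v₂ = distance/dt₂ = 5.0000

ω₁ = 4.4726, v₂ = 5.0000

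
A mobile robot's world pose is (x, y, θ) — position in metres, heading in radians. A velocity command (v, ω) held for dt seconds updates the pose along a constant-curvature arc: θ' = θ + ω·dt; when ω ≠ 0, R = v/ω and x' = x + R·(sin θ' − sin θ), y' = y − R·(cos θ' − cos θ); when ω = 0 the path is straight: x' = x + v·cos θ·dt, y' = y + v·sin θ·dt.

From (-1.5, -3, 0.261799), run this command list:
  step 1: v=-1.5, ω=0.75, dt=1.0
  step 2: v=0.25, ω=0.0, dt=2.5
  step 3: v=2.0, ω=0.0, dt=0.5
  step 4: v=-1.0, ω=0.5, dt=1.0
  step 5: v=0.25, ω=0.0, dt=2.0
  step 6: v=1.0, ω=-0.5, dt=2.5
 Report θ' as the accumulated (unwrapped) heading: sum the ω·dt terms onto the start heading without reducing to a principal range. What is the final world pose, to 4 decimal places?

(-0.6087, -1.1232, 0.2618)

step 1: θ'=1.0118 (R=-2.0000) → pose (-2.6779, -3.8712, 1.0118)
step 2: θ'=1.0118 (straight) → pose (-2.3465, -3.3413, 1.0118)
step 3: θ'=1.0118 (straight) → pose (-1.8161, -2.4935, 1.0118)
step 4: θ'=1.5118 (R=-2.0000) → pose (-2.1171, -3.4363, 1.5118)
step 5: θ'=1.5118 (straight) → pose (-2.0876, -2.9371, 1.5118)
step 6: θ'=0.2618 (R=-2.0000) → pose (-0.6087, -1.1232, 0.2618)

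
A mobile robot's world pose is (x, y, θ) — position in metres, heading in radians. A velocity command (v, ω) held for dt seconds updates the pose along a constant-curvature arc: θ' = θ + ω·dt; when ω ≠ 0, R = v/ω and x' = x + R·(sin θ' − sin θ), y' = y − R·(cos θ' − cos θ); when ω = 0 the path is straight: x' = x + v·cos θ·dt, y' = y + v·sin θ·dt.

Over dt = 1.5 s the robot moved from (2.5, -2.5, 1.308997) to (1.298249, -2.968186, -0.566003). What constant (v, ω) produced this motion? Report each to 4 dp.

Δθ = -0.566003 − 1.308997 = -1.875000
ω = Δθ/dt = -1.875000/1.5 = -1.2500
R = Δx/(sin θ' − sin θ) = 0.8000
v = R·ω = 0.8000·-1.2500 = -1.0000

v = -1.0000, ω = -1.2500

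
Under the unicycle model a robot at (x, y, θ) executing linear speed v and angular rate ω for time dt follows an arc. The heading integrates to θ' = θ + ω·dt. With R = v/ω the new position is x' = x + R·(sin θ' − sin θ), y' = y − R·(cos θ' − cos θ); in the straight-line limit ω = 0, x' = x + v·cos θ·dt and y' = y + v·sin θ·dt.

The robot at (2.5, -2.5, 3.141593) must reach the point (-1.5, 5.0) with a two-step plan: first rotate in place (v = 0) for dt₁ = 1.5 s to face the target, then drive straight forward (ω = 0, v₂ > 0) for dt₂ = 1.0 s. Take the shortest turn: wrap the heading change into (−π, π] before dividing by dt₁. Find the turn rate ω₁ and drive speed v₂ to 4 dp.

ω₁ = -0.7206, v₂ = 8.5000

heading to target = atan2(5−-2.5, -1.5−2.5) = 2.0608
Δθ = wrap(2.0608 − 3.1416) = -1.0808; ω₁ = Δθ/dt₁ = -0.7206
distance = √((-1.5−2.5)² + (5−-2.5)²) = 8.5000; v₂ = distance/dt₂ = 8.5000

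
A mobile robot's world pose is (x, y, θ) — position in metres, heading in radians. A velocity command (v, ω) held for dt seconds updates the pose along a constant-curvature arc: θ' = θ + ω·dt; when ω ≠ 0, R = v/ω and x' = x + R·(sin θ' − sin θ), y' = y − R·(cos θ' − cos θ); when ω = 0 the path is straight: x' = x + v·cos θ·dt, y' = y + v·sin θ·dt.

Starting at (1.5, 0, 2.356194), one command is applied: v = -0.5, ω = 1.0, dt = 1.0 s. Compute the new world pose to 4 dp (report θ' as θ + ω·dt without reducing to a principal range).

(1.9600, -0.1350, 3.3562)

θ' = 2.3562 + 1.0·1.0 = 3.3562
R = v/ω = -0.5/1.0 = -0.5000
x' = 1.5 + -0.5000·(sin 3.3562 − sin 2.3562) = 1.9600
y' = 0 − -0.5000·(cos 3.3562 − cos 2.3562) = -0.1350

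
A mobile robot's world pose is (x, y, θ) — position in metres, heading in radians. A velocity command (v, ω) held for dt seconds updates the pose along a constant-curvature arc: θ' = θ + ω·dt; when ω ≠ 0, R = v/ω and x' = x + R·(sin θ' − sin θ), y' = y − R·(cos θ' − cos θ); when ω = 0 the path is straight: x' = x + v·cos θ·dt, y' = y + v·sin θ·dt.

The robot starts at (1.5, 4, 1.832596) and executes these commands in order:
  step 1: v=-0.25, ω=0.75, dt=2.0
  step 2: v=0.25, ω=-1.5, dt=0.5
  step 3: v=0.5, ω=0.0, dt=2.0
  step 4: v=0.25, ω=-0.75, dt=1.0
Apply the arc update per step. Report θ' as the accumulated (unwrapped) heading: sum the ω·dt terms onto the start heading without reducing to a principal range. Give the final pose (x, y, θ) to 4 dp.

step 1: θ'=3.3326 (R=-0.3333) → pose (1.8853, 3.7590, 3.3326)
step 2: θ'=2.5826 (R=-0.1667) → pose (1.7652, 3.7813, 2.5826)
step 3: θ'=2.5826 (straight) → pose (0.9174, 4.3117, 2.5826)
step 4: θ'=1.8326 (R=-0.3333) → pose (0.7722, 4.5080, 1.8326)

(0.7722, 4.5080, 1.8326)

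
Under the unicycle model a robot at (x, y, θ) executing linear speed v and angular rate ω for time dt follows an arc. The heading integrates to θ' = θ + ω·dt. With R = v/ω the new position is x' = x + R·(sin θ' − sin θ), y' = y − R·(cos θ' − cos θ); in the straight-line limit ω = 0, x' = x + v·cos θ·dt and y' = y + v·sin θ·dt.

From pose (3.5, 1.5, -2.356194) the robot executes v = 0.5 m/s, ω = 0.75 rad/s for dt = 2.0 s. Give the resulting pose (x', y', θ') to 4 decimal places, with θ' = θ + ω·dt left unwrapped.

(3.4678, 0.5917, -0.8562)

θ' = -2.3562 + 0.75·2.0 = -0.8562
R = v/ω = 0.5/0.75 = 0.6667
x' = 3.5 + 0.6667·(sin -0.8562 − sin -2.3562) = 3.4678
y' = 1.5 − 0.6667·(cos -0.8562 − cos -2.3562) = 0.5917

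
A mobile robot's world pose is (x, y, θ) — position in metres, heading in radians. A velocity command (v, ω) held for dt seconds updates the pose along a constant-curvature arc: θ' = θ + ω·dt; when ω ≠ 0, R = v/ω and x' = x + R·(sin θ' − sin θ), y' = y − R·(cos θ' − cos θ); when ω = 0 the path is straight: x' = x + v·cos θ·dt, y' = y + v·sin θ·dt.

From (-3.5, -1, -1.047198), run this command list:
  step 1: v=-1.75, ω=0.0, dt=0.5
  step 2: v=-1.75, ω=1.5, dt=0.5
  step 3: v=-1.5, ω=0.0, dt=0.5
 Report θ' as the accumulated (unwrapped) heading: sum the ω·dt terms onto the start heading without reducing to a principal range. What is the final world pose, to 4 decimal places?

(-5.3233, 0.5096, -0.2972)

step 1: θ'=-1.0472 (straight) → pose (-3.9375, -0.2422, -1.0472)
step 2: θ'=-0.2972 (R=-1.1667) → pose (-4.6062, 0.2900, -0.2972)
step 3: θ'=-0.2972 (straight) → pose (-5.3233, 0.5096, -0.2972)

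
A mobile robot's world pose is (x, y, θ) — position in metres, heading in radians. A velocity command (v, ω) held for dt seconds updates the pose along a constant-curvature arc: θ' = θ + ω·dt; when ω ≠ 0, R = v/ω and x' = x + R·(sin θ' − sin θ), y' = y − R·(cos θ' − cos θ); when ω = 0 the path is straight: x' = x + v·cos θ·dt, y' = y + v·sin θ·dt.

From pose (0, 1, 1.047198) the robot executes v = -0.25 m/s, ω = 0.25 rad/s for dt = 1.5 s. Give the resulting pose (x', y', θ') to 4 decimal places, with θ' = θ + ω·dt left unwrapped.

θ' = 1.0472 + 0.25·1.5 = 1.4222
R = v/ω = -0.25/0.25 = -1.0000
x' = 0 + -1.0000·(sin 1.4222 − sin 1.0472) = -0.1230
y' = 1 − -1.0000·(cos 1.4222 − cos 1.0472) = 0.6481

(-0.1230, 0.6481, 1.4222)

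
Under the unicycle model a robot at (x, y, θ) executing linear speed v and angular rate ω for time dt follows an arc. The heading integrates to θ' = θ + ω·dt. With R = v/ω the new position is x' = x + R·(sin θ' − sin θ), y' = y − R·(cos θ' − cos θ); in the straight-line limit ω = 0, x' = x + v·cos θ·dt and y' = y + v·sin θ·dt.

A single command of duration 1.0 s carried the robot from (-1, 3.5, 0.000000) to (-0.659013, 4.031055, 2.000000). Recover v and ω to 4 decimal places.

Δθ = 2.000000 − 0.000000 = 2.000000
ω = Δθ/dt = 2.000000/1.0 = 2.0000
R = −Δy/(cos θ' − cos θ) = 0.3750
v = R·ω = 0.3750·2.0000 = 0.7500

v = 0.7500, ω = 2.0000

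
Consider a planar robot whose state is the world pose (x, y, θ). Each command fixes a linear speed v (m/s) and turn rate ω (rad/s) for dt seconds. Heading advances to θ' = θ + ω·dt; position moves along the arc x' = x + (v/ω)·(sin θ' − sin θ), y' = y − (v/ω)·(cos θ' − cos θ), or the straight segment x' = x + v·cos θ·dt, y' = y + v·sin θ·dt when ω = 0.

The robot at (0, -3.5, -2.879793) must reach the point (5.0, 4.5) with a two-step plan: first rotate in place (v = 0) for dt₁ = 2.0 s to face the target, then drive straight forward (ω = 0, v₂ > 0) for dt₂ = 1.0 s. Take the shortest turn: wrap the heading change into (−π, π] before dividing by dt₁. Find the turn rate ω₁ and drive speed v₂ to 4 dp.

ω₁ = -1.1956, v₂ = 9.4340

heading to target = atan2(4.5−-3.5, 5−0) = 1.0122
Δθ = wrap(1.0122 − -2.8798) = -2.3912; ω₁ = Δθ/dt₁ = -1.1956
distance = √((5−0)² + (4.5−-3.5)²) = 9.4340; v₂ = distance/dt₂ = 9.4340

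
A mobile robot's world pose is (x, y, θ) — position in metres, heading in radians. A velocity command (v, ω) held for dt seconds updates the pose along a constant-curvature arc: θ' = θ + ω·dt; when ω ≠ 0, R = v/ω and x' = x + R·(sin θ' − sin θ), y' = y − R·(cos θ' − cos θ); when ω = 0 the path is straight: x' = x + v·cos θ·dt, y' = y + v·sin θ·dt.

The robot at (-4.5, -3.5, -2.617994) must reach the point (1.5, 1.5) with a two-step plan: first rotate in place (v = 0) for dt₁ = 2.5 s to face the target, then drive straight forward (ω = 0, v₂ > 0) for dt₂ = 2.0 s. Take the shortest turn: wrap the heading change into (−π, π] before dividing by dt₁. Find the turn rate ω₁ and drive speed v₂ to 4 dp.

ω₁ = -1.1882, v₂ = 3.9051

heading to target = atan2(1.5−-3.5, 1.5−-4.5) = 0.6947
Δθ = wrap(0.6947 − -2.6180) = -2.9705; ω₁ = Δθ/dt₁ = -1.1882
distance = √((1.5−-4.5)² + (1.5−-3.5)²) = 7.8102; v₂ = distance/dt₂ = 3.9051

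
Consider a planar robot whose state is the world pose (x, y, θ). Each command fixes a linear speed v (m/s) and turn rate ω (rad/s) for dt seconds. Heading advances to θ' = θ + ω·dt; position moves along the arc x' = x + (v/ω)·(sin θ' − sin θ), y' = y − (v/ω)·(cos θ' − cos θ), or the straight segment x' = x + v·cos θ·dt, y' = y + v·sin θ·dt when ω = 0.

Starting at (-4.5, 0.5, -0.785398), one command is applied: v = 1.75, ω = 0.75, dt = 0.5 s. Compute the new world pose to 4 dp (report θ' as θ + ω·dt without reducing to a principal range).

(-3.7810, 0.0103, -0.4104)

θ' = -0.7854 + 0.75·0.5 = -0.4104
R = v/ω = 1.75/0.75 = 2.3333
x' = -4.5 + 2.3333·(sin -0.4104 − sin -0.7854) = -3.7810
y' = 0.5 − 2.3333·(cos -0.4104 − cos -0.7854) = 0.0103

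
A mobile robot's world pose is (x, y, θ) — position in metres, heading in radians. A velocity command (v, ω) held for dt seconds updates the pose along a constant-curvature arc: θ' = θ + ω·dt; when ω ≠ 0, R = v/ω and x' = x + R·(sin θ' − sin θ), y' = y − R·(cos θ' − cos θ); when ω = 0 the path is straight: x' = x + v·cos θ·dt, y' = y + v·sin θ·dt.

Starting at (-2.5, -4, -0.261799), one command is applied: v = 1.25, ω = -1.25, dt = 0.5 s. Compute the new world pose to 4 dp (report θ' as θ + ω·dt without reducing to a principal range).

θ' = -0.2618 + -1.25·0.5 = -0.8868
R = v/ω = 1.25/-1.25 = -1.0000
x' = -2.5 + -1.0000·(sin -0.8868 − sin -0.2618) = -1.9838
y' = -4 − -1.0000·(cos -0.8868 − cos -0.2618) = -4.3340

(-1.9838, -4.3340, -0.8868)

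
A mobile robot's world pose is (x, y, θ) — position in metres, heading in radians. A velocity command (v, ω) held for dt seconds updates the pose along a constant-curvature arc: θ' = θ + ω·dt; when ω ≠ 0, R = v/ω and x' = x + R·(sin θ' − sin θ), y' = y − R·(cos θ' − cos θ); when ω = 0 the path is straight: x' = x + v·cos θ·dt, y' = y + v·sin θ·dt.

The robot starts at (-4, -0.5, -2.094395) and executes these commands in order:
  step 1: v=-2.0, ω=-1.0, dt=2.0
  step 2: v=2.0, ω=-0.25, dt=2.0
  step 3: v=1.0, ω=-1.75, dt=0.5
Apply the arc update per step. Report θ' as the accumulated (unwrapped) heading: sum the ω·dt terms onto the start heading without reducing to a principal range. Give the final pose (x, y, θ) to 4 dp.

step 1: θ'=-4.0944 (R=2.0000) → pose (-0.6379, -0.3412, -4.0944)
step 2: θ'=-4.5944 (R=-8.0000) → pose (-2.0619, 3.3523, -4.5944)
step 3: θ'=-5.4694 (R=-0.5714) → pose (-1.9098, 3.8119, -5.4694)

(-1.9098, 3.8119, -5.4694)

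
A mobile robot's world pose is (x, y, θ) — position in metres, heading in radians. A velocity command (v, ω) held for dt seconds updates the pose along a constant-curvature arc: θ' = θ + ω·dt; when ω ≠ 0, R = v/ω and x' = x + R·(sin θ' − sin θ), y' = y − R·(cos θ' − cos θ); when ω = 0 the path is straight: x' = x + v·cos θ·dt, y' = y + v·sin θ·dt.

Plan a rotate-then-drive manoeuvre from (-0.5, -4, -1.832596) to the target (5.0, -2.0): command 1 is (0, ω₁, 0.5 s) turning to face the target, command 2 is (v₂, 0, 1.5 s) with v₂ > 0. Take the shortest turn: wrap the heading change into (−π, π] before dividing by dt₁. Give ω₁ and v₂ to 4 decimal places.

heading to target = atan2(-2−-4, 5−-0.5) = 0.3488
Δθ = wrap(0.3488 − -1.8326) = 2.1814; ω₁ = Δθ/dt₁ = 4.3627
distance = √((5−-0.5)² + (-2−-4)²) = 5.8523; v₂ = distance/dt₂ = 3.9016

ω₁ = 4.3627, v₂ = 3.9016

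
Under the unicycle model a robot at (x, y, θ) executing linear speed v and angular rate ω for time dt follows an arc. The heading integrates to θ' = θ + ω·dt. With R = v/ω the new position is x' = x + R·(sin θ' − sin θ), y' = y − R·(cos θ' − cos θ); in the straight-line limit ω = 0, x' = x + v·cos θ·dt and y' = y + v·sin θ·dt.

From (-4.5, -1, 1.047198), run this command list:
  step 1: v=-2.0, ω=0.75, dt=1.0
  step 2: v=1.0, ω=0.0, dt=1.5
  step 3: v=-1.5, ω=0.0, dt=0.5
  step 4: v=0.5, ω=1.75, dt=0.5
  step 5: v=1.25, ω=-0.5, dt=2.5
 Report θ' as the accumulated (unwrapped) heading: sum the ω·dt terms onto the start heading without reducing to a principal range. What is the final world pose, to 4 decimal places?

step 1: θ'=1.7972 (R=-2.6667) → pose (-4.7892, -2.9319, 1.7972)
step 2: θ'=1.7972 (straight) → pose (-5.1259, -1.4702, 1.7972)
step 3: θ'=1.7972 (straight) → pose (-4.9576, -2.2011, 1.7972)
step 4: θ'=2.6722 (R=0.2857) → pose (-5.1067, -2.0104, 2.6722)
step 5: θ'=1.4222 (R=-2.5000) → pose (-6.4483, 0.5893, 1.4222)

(-6.4483, 0.5893, 1.4222)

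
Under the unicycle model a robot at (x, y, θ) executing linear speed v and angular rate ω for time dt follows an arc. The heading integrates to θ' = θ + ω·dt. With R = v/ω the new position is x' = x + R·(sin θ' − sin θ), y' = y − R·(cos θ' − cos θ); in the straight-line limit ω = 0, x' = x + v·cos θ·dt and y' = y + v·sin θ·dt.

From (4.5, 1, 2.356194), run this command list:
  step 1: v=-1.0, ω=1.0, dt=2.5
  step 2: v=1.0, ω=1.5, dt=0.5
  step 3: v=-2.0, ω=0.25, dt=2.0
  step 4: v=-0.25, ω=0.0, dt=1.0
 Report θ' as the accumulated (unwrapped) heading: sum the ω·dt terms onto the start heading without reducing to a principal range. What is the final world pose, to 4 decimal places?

step 1: θ'=4.8562 (R=-1.0000) → pose (6.1968, 1.8504, 4.8562)
step 2: θ'=5.6062 (R=0.6667) → pose (6.4389, 1.4263, 5.6062)
step 3: θ'=6.1062 (R=-8.0000) → pose (2.8359, 3.0657, 6.1062)
step 4: θ'=6.1062 (straight) → pose (2.5898, 3.1097, 6.1062)

(2.5898, 3.1097, 6.1062)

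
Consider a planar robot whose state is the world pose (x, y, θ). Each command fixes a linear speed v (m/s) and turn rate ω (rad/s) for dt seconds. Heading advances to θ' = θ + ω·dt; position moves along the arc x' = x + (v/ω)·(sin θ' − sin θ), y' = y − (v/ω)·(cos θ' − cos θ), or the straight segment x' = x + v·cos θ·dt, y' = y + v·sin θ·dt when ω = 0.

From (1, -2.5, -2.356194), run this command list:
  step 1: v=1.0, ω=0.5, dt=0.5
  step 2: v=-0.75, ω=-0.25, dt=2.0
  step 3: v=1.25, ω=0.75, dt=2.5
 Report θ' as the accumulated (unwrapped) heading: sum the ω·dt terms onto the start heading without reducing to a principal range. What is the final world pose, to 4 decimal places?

(1.4811, -4.5183, -0.7312)

step 1: θ'=-2.1062 (R=2.0000) → pose (0.6941, -2.8938, -2.1062)
step 2: θ'=-2.6062 (R=3.0000) → pose (1.7437, -1.8442, -2.6062)
step 3: θ'=-0.7312 (R=1.6667) → pose (1.4811, -4.5183, -0.7312)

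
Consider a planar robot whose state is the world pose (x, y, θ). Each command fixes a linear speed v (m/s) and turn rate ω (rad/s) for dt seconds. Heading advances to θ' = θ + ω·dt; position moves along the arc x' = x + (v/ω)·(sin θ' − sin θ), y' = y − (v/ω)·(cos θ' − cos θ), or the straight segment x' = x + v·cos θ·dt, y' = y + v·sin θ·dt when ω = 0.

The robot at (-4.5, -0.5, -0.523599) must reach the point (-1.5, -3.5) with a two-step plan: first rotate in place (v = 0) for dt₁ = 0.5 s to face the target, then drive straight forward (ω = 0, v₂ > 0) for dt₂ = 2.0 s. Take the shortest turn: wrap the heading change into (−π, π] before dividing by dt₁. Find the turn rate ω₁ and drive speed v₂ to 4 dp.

heading to target = atan2(-3.5−-0.5, -1.5−-4.5) = -0.7854
Δθ = wrap(-0.7854 − -0.5236) = -0.2618; ω₁ = Δθ/dt₁ = -0.5236
distance = √((-1.5−-4.5)² + (-3.5−-0.5)²) = 4.2426; v₂ = distance/dt₂ = 2.1213

ω₁ = -0.5236, v₂ = 2.1213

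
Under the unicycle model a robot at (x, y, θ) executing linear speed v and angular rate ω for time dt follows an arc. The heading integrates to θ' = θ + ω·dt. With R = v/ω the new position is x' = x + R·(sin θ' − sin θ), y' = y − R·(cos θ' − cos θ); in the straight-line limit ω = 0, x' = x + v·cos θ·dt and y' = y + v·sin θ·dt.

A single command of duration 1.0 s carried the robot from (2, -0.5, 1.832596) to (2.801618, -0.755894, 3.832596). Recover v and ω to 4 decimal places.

v = -1.0000, ω = 2.0000

Δθ = 3.832596 − 1.832596 = 2.000000
ω = Δθ/dt = 2.000000/1.0 = 2.0000
R = Δx/(sin θ' − sin θ) = -0.5000
v = R·ω = -0.5000·2.0000 = -1.0000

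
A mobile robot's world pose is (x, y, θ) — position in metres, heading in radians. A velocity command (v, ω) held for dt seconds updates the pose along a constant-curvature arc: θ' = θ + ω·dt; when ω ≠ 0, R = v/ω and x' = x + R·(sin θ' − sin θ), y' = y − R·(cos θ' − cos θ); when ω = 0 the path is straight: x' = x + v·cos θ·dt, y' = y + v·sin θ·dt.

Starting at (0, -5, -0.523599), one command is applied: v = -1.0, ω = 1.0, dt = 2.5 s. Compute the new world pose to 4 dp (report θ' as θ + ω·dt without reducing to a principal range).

(-1.4189, -6.2606, 1.9764)

θ' = -0.5236 + 1.0·2.5 = 1.9764
R = v/ω = -1.0/1.0 = -1.0000
x' = 0 + -1.0000·(sin 1.9764 − sin -0.5236) = -1.4189
y' = -5 − -1.0000·(cos 1.9764 − cos -0.5236) = -6.2606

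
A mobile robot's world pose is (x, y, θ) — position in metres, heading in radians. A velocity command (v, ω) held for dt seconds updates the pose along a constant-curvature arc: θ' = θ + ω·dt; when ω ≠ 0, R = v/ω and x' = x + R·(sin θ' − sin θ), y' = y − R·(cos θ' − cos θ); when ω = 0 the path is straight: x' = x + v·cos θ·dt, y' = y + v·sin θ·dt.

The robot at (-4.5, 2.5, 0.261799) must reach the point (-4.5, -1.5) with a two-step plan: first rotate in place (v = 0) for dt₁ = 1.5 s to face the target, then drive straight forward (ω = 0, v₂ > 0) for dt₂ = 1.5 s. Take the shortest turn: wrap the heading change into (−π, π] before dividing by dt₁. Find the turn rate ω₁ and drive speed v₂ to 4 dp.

ω₁ = -1.2217, v₂ = 2.6667

heading to target = atan2(-1.5−2.5, -4.5−-4.5) = -1.5708
Δθ = wrap(-1.5708 − 0.2618) = -1.8326; ω₁ = Δθ/dt₁ = -1.2217
distance = √((-4.5−-4.5)² + (-1.5−2.5)²) = 4.0000; v₂ = distance/dt₂ = 2.6667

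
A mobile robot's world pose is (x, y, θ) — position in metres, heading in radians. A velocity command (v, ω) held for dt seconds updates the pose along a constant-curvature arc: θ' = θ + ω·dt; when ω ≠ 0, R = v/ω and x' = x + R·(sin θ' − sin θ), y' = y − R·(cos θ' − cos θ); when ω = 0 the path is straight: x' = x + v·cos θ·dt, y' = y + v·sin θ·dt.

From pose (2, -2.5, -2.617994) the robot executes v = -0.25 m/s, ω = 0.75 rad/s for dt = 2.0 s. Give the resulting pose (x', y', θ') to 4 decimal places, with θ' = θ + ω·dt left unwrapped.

(2.1331, -2.0655, -1.1180)

θ' = -2.6180 + 0.75·2.0 = -1.1180
R = v/ω = -0.25/0.75 = -0.3333
x' = 2 + -0.3333·(sin -1.1180 − sin -2.6180) = 2.1331
y' = -2.5 − -0.3333·(cos -1.1180 − cos -2.6180) = -2.0655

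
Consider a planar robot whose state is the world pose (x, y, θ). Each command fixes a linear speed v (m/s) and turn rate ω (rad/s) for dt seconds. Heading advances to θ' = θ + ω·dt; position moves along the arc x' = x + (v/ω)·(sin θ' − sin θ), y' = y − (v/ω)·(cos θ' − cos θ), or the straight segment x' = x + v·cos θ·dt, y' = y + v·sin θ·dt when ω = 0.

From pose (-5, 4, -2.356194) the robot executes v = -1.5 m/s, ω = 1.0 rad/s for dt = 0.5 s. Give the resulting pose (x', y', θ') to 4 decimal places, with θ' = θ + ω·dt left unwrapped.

θ' = -2.3562 + 1.0·0.5 = -1.8562
R = v/ω = -1.5/1.0 = -1.5000
x' = -5 + -1.5000·(sin -1.8562 − sin -2.3562) = -4.6213
y' = 4 − -1.5000·(cos -1.8562 − cos -2.3562) = 4.6384

(-4.6213, 4.6384, -1.8562)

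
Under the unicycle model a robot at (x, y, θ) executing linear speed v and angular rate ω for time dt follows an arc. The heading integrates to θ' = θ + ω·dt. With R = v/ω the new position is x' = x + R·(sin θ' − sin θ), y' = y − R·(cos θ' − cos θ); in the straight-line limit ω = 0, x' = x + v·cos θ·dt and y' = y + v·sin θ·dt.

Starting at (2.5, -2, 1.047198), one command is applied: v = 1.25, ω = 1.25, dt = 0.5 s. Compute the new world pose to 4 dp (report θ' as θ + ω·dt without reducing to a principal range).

θ' = 1.0472 + 1.25·0.5 = 1.6722
R = v/ω = 1.25/1.25 = 1.0000
x' = 2.5 + 1.0000·(sin 1.6722 − sin 1.0472) = 2.6288
y' = -2 − 1.0000·(cos 1.6722 − cos 1.0472) = -1.3988

(2.6288, -1.3988, 1.6722)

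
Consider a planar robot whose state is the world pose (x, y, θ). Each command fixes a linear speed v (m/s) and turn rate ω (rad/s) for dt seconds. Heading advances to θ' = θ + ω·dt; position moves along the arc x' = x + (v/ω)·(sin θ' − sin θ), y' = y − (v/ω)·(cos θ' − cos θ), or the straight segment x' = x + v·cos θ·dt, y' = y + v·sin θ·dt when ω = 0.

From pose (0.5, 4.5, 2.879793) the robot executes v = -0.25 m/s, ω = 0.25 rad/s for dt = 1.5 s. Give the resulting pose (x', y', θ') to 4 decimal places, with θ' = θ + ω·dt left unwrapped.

θ' = 2.8798 + 0.25·1.5 = 3.2548
R = v/ω = -0.25/0.25 = -1.0000
x' = 0.5 + -1.0000·(sin 3.2548 − sin 2.8798) = 0.8718
y' = 4.5 − -1.0000·(cos 3.2548 − cos 2.8798) = 4.4723

(0.8718, 4.4723, 3.2548)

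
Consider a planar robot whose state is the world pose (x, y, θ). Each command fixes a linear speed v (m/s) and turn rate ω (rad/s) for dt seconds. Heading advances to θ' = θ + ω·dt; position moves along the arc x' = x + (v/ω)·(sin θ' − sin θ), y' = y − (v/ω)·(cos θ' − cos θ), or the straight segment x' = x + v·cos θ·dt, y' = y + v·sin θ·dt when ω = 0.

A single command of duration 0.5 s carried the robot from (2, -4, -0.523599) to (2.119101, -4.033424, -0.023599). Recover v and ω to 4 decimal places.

v = 0.2500, ω = 1.0000

Δθ = -0.023599 − -0.523599 = 0.500000
ω = Δθ/dt = 0.500000/0.5 = 1.0000
R = Δx/(sin θ' − sin θ) = 0.2500
v = R·ω = 0.2500·1.0000 = 0.2500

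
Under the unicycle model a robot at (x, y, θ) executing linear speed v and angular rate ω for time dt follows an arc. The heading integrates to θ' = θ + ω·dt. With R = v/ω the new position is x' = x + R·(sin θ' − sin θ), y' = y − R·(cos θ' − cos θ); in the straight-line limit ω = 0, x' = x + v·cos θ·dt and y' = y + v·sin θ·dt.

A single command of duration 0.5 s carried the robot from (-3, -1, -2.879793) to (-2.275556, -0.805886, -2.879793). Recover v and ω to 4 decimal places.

Δθ = -2.879793 − -2.879793 = 0.000000
ω = Δθ/dt = 0.000000/0.5 = 0.0000
ω = 0 → v = (Δx·cos θ + Δy·sin θ)/dt = -1.5000

v = -1.5000, ω = 0.0000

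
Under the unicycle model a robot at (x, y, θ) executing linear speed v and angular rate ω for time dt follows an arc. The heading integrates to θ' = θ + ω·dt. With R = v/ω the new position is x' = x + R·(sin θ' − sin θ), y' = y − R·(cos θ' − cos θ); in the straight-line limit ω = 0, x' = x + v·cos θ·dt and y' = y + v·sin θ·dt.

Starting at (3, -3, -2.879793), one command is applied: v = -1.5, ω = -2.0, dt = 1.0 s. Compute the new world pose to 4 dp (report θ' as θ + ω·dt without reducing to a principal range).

θ' = -2.8798 + -2.0·1.0 = -4.8798
R = v/ω = -1.5/-2.0 = 0.7500
x' = 3 + 0.7500·(sin -4.8798 − sin -2.8798) = 3.9336
y' = -3 − 0.7500·(cos -4.8798 − cos -2.8798) = -3.8494

(3.9336, -3.8494, -4.8798)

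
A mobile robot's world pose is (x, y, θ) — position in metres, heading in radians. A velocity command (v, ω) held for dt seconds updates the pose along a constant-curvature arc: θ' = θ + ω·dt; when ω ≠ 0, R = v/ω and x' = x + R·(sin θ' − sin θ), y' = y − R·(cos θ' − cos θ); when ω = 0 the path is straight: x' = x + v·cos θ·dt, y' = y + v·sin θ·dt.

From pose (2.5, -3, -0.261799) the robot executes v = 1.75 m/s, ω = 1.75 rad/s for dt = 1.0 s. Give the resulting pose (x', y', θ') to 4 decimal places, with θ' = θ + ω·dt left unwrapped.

θ' = -0.2618 + 1.75·1.0 = 1.4882
R = v/ω = 1.75/1.75 = 1.0000
x' = 2.5 + 1.0000·(sin 1.4882 − sin -0.2618) = 3.7554
y' = -3 − 1.0000·(cos 1.4882 − cos -0.2618) = -2.1166

(3.7554, -2.1166, 1.4882)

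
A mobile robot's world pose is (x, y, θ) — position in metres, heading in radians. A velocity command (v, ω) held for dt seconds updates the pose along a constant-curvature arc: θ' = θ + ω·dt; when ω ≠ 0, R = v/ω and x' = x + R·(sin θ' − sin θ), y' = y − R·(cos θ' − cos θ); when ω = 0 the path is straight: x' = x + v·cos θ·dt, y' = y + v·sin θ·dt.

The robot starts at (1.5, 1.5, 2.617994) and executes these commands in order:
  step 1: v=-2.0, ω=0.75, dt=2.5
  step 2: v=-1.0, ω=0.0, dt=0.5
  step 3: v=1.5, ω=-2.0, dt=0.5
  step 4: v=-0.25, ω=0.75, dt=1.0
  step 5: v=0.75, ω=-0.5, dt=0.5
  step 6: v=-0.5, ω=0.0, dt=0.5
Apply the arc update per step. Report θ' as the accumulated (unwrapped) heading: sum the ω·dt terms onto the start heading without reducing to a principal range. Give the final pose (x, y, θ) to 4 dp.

(5.2089, 3.2165, 3.9930)

step 1: θ'=4.4930 (R=-2.6667) → pose (5.4361, 3.2290, 4.4930)
step 2: θ'=4.4930 (straight) → pose (5.5449, 3.7170, 4.4930)
step 3: θ'=3.4930 (R=-0.7500) → pose (5.0710, 3.1761, 3.4930)
step 4: θ'=4.2430 (R=-0.3333) → pose (5.2536, 3.3383, 4.2430)
step 5: θ'=3.9930 (R=-1.5000) → pose (5.0441, 3.0284, 3.9930)
step 6: θ'=3.9930 (straight) → pose (5.2089, 3.2165, 3.9930)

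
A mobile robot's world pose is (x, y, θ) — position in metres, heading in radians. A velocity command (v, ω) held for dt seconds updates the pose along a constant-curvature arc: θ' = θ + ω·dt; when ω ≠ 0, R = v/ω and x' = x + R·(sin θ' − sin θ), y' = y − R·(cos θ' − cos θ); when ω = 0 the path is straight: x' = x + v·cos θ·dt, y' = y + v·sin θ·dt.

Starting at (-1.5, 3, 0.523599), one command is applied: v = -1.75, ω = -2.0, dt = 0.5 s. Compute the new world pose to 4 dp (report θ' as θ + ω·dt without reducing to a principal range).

θ' = 0.5236 + -2.0·0.5 = -0.4764
R = v/ω = -1.75/-2.0 = 0.8750
x' = -1.5 + 0.8750·(sin -0.4764 − sin 0.5236) = -2.3388
y' = 3 − 0.8750·(cos -0.4764 − cos 0.5236) = 2.9802

(-2.3388, 2.9802, -0.4764)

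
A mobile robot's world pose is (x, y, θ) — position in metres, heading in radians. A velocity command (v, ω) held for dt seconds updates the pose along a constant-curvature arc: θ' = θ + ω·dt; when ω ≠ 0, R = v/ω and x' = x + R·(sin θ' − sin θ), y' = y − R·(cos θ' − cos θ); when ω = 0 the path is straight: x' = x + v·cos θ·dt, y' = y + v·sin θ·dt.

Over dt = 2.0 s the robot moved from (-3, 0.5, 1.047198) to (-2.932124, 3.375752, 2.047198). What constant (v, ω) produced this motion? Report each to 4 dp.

Δθ = 2.047198 − 1.047198 = 1.000000
ω = Δθ/dt = 1.000000/2.0 = 0.5000
R = −Δy/(cos θ' − cos θ) = 3.0000
v = R·ω = 3.0000·0.5000 = 1.5000

v = 1.5000, ω = 0.5000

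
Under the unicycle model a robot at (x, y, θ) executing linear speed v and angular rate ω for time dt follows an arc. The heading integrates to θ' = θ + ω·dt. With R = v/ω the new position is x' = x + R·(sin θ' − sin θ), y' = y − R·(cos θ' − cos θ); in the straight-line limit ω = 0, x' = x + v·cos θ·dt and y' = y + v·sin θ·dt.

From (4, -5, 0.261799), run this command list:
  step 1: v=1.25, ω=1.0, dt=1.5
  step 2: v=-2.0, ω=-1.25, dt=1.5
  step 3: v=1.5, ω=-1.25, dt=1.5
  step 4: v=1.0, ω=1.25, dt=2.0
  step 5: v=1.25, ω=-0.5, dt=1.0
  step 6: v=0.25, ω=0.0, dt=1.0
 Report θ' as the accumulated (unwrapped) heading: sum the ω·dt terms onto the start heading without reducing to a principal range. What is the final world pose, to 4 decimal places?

step 1: θ'=1.7618 (R=1.2500) → pose (4.9037, -3.5553, 1.7618)
step 2: θ'=-0.1132 (R=1.6000) → pose (3.1521, -5.4488, -0.1132)
step 3: θ'=-1.9882 (R=-1.2000) → pose (4.1135, -7.1276, -1.9882)
step 4: θ'=0.5118 (R=0.8000) → pose (5.2366, -8.1494, 0.5118)
step 5: θ'=0.0118 (R=-2.5000) → pose (6.4315, -7.8292, 0.0118)
step 6: θ'=0.0118 (straight) → pose (6.6815, -7.8263, 0.0118)

(6.6815, -7.8263, 0.0118)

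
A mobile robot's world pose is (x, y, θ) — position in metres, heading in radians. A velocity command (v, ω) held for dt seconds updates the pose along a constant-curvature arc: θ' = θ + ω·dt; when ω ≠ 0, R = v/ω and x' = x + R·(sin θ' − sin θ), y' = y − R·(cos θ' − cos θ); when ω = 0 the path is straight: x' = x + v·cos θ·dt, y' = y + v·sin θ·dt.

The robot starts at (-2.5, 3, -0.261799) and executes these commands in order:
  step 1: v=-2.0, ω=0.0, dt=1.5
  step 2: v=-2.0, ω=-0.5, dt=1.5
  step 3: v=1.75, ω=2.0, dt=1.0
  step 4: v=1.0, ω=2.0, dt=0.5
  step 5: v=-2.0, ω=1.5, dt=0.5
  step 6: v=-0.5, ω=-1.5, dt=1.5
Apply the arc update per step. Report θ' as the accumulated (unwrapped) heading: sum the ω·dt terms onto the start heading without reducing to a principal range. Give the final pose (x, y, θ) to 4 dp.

(-5.5207, 4.6925, 0.4882)

step 1: θ'=-0.2618 (straight) → pose (-5.3978, 3.7765, -0.2618)
step 2: θ'=-1.0118 (R=4.0000) → pose (-7.7537, 5.5188, -1.0118)
step 3: θ'=0.9882 (R=0.8750) → pose (-6.2812, 5.5014, 0.9882)
step 4: θ'=1.9882 (R=0.5000) → pose (-6.2416, 5.9792, 1.9882)
step 5: θ'=2.7382 (R=-1.3333) → pose (-5.5462, 5.2934, 2.7382)
step 6: θ'=0.4882 (R=0.3333) → pose (-5.5207, 4.6925, 0.4882)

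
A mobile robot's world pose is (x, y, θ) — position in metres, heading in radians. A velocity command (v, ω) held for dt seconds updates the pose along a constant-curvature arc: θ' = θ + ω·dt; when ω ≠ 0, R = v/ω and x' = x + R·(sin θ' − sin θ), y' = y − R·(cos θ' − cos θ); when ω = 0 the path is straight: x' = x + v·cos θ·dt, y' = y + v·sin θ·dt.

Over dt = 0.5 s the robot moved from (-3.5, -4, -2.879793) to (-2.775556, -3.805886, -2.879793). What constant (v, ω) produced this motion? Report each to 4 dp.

Δθ = -2.879793 − -2.879793 = 0.000000
ω = Δθ/dt = 0.000000/0.5 = 0.0000
ω = 0 → v = (Δx·cos θ + Δy·sin θ)/dt = -1.5000

v = -1.5000, ω = 0.0000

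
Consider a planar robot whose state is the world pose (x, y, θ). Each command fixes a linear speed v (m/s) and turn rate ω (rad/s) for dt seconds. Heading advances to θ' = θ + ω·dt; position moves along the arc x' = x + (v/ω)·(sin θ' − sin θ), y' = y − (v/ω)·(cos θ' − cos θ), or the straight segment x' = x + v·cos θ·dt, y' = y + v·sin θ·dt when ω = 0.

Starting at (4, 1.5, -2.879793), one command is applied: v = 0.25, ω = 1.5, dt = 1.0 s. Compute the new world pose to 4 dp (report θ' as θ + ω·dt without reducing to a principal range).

(3.8795, 1.3074, -1.3798)

θ' = -2.8798 + 1.5·1.0 = -1.3798
R = v/ω = 0.25/1.5 = 0.1667
x' = 4 + 0.1667·(sin -1.3798 − sin -2.8798) = 3.8795
y' = 1.5 − 0.1667·(cos -1.3798 − cos -2.8798) = 1.3074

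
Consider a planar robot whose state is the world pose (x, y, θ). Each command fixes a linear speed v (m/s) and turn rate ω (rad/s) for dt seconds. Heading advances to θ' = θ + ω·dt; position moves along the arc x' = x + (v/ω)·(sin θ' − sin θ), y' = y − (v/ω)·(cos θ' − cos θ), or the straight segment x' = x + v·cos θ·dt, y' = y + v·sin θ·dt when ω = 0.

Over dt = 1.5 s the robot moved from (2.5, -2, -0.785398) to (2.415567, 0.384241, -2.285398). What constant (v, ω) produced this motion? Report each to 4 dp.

v = -1.7500, ω = -1.0000

Δθ = -2.285398 − -0.785398 = -1.500000
ω = Δθ/dt = -1.500000/1.5 = -1.0000
R = −Δy/(cos θ' − cos θ) = 1.7500
v = R·ω = 1.7500·-1.0000 = -1.7500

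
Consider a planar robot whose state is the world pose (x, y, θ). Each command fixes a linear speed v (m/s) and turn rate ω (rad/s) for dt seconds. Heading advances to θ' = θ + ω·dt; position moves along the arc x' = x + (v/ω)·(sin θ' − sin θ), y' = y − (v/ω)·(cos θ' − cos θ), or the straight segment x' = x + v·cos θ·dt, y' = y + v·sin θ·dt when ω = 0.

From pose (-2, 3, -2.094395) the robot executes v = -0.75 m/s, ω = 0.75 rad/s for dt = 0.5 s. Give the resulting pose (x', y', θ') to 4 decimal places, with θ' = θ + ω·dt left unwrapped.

θ' = -2.0944 + 0.75·0.5 = -1.7194
R = v/ω = -0.75/0.75 = -1.0000
x' = -2 + -1.0000·(sin -1.7194 − sin -2.0944) = -1.8770
y' = 3 − -1.0000·(cos -1.7194 − cos -2.0944) = 3.3519

(-1.8770, 3.3519, -1.7194)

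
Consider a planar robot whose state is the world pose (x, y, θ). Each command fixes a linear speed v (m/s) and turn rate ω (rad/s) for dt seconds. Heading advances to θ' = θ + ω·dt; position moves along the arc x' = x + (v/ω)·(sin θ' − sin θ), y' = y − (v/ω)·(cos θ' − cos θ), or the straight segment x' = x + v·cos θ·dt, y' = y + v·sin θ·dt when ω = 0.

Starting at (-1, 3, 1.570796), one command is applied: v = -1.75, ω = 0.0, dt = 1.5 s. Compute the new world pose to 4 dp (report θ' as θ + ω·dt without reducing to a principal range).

θ' = 1.5708 + 0.0·1.5 = 1.5708
ω = 0 → straight: x' = -1 + -1.75·cos(1.5708)·1.5 = -1.0000
y' = 3 + -1.75·sin(1.5708)·1.5 = 0.3750

(-1.0000, 0.3750, 1.5708)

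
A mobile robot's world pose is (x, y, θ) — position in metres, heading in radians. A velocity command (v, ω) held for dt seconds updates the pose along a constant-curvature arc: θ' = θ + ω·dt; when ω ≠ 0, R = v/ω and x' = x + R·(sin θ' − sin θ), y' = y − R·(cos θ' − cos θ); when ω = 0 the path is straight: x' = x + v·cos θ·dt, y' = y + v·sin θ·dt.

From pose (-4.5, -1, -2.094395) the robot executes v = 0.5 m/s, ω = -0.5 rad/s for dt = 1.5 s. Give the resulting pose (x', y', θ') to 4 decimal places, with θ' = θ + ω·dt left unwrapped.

(-5.0732, -1.4562, -2.8444)

θ' = -2.0944 + -0.5·1.5 = -2.8444
R = v/ω = 0.5/-0.5 = -1.0000
x' = -4.5 + -1.0000·(sin -2.8444 − sin -2.0944) = -5.0732
y' = -1 − -1.0000·(cos -2.8444 − cos -2.0944) = -1.4562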